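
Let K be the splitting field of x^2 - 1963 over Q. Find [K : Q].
[K : Q] = 2

f(x) = x^2 - 1963 factors as (x - √1963)(x + √1963). The splitting field is K = Q(√1963). Since 1963 is squarefree and > 1, it is not a perfect square, so x^2 - 1963 is irreducible over Q and [Q(√1963) : Q] = 2. Hence [K : Q] = 2.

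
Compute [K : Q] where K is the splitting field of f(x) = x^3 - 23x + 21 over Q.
[K : Q] = 6

By the rational root test, any rational root of the monic integer polynomial f(x) = x^3 - 23x + 21 must be an integer dividing the constant term 21, i.e. one of ±{1, 3, 7, 21}. Evaluating: f(1) = -1, f(-1) = 43, f(3) = -21, f(-3) = 63, f(7) = 203, f(-7) = -161, f(21) = 8799, f(-21) = -8757; none is 0, so f has no rational root and is therefore irreducible over Q (a cubic with no linear factor over a field is irreducible). For an irreducible cubic, the Galois group is A_3 or S_3 according as the discriminant disc(f) = -4a^3 - 27b^2 = -4·(-23)^3 - 27·(21)^2 = 36761 is or is not a square in Q. Here disc(f) = 36761 is not a perfect square in Q, so the Galois group of f over Q is not contained in A_3 and must be all of S_3. The splitting field has degree |S_3| = 6 over Q, so [K : Q] = 6.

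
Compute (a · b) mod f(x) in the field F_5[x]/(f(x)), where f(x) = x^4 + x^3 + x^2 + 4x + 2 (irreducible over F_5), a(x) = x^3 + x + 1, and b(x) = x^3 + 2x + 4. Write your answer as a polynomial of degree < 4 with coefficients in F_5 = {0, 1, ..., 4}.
a · b ≡ 4x^3 + x^2 + x + 3 (mod f(x))

Multiply in F_5[x]: a(x)·b(x) = (x^3 + x + 1)·(x^3 + 2x + 4) = x^6 + 3x^4 + 2x^2 + x + 4. This has degree ≥ 4, so divide by f(x) over F_5: x^6 + 3x^4 + 2x^2 + x + 4 = (x^2 + 4x + 3)·(x^4 + x^3 + x^2 + 4x + 2) + (4x^3 + x^2 + x + 3). Hence a·b ≡ 4x^3 + x^2 + x + 3 (mod f). (F_5[x]/(f) is a field with 5^4 = 625 elements since f is irreducible of degree 4.)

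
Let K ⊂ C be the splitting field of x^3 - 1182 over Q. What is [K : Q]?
[K : Q] = 6

The roots of x^3 - 1182 are ∛1182, ω∛1182, ω^2∛1182 where ω = e^(2πi/3) is a primitive cube root of unity, so K = Q(∛1182, ω). Now [Q(∛1182):Q] = 3 (since 1182 is not a perfect cube, x^3 - 1182 is irreducible) and [Q(ω):Q] = 2. Both 2 and 3 divide [K:Q], and [K:Q] ≤ 3·2 = 6, so [K:Q] = 6. (Equivalently: Q(∛1182) ⊂ R but ω ∉ R, so [K : Q(∛1182)] = 2.)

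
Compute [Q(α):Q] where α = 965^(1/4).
[Q(α):Q] = 4

α is a root of x^4 - 965. By Eisenstein's criterion at the prime p = 5 (which divides the constant term 965 but p^2 = 25 does not, since 965 is squarefree), x^4 - 965 is irreducible over Q. Hence [Q(α):Q] = 4.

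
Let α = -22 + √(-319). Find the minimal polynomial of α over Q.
m_α(x) = x^2 + 44x + 803

From α + 22 = √(-319), squaring gives (α + 22)^2 = -319, i.e. α^2 + 44α + 484 = -319, so α^2 + 44α + 803 = 0. The discriminant of x^2 + 44x + 803 is (44)^2 - 4·(803) = 1936 - 3212 = -1276, and 4·(-319) is not a perfect square in Q since -319 is squarefree and ≠ 1. Hence x^2 + 44x + 803 is irreducible over Q and is the minimal polynomial of α.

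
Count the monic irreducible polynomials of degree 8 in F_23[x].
There are 9788838180 monic irreducible polynomials of degree 8 over F_23

Each element of F_{23^8} that lies in no proper subfield is a root of exactly one monic irreducible of degree 8 over F_23, and each such polynomial has 8 distinct roots in F_{23^8}. By Möbius inversion the count is N_23(8) = (1/8) Σ_{d|8} μ(8/d) · 23^d = (1/8)(μ(8)·23^1 + μ(4)·23^2 + μ(2)·23^4 + μ(1)·23^8) = 78310705440/8 = 9788838180.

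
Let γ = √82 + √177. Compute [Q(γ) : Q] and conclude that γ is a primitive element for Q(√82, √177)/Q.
[Q(γ) : Q] = 4 (equivalently, Q(γ) = Q(√82, √177))

Obviously Q(γ) ⊆ Q(√82, √177), and [Q(√82, √177):Q] = 4 (since 82, 177 are distinct squarefree integers > 1 with 14514 not a perfect square). To show equality we compute the minimal polynomial of γ. From γ = √82 + √177: γ^2 = 82 + 2√(14514) + 177 = 259 + 2√(14514), so γ^2 - 259 = 2√(14514); squaring, (γ^2 - 259)^2 = 4·14514, i.e. γ^4 - 518γ^2 + 67081 - 58056 = 0, i.e. γ^4 - 518γ^2 + 9025 = 0. So γ is a root of x^4 - 518x^2 + 9025. This polynomial is irreducible over Q: it has no rational root (each ±√82 ± √177 is irrational), and any factorization into two quadratics over Q would force √(14514) ∈ Q (pairing opposite roots) or √82, √177 ∈ Q (other pairings), all impossible. Hence [Q(γ):Q] = 4 = [Q(√82, √177):Q], so Q(γ) = Q(√82, √177).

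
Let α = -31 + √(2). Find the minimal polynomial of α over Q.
m_α(x) = x^2 + 62x + 959

From α + 31 = √(2), squaring gives (α + 31)^2 = 2, i.e. α^2 + 62α + 961 = 2, so α^2 + 62α + 959 = 0. The discriminant of x^2 + 62x + 959 is (62)^2 - 4·(959) = 3844 - 3836 = 8, and 4·(2) is not a perfect square in Q since 2 is squarefree and ≠ 1. Hence x^2 + 62x + 959 is irreducible over Q and is the minimal polynomial of α.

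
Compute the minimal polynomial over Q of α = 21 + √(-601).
m_α(x) = x^2 - 42x + 1042

From α - 21 = √(-601), squaring gives (α - 21)^2 = -601, i.e. α^2 - 42α + 441 = -601, so α^2 - 42α + 1042 = 0. The discriminant of x^2 - 42x + 1042 is (-42)^2 - 4·(1042) = 1764 - 4168 = -2404, and 4·(-601) is not a perfect square in Q since -601 is squarefree and ≠ 1. Hence x^2 - 42x + 1042 is irreducible over Q and is the minimal polynomial of α.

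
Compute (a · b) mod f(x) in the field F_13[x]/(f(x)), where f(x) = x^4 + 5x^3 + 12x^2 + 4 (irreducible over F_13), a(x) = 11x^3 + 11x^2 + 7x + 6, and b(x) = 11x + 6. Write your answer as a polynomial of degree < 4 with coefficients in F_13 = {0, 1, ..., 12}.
a · b ≡ 11x^3 + 4x^2 + 4x + 7 (mod f(x))

Multiply in F_13[x]: a(x)·b(x) = (11x^3 + 11x^2 + 7x + 6)·(11x + 6) = 4x^4 + 5x^3 + 4x + 10. This has degree ≥ 4, so divide by f(x) over F_13: 4x^4 + 5x^3 + 4x + 10 = (4)·(x^4 + 5x^3 + 12x^2 + 4) + (11x^3 + 4x^2 + 4x + 7). Hence a·b ≡ 11x^3 + 4x^2 + 4x + 7 (mod f). (F_13[x]/(f) is a field with 13^4 = 28561 elements since f is irreducible of degree 4.)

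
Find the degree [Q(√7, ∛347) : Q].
[Q(√7, ∛347) : Q] = 6

Let L = Q(√7, ∛347). Since Q(√7) ⊂ L and [Q(√7):Q] = 2, the tower law gives 2 | [L:Q]. Likewise Q(∛347) ⊂ L with [Q(∛347):Q] = 3 (because 347 is not a perfect cube), so 3 | [L:Q]. As gcd(2,3) = 1, [L:Q] is divisible by 6. Conversely L is generated over Q by √7 and ∛347, so [L:Q] ≤ 2·3 = 6. Therefore [Q(√7, ∛347) : Q] = 6.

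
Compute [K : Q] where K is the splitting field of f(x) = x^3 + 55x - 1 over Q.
[K : Q] = 6

By the rational root test, any rational root of the monic integer polynomial f(x) = x^3 + 55x - 1 must be an integer dividing the constant term -1, i.e. one of ±{1}. Evaluating: f(1) = 55, f(-1) = -57; none is 0, so f has no rational root and is therefore irreducible over Q (a cubic with no linear factor over a field is irreducible). For an irreducible cubic, the Galois group is A_3 or S_3 according as the discriminant disc(f) = -4a^3 - 27b^2 = -4·(55)^3 - 27·(-1)^2 = -665527 is or is not a square in Q. Here disc(f) = -665527 is not a perfect square in Q, so the Galois group of f over Q is not contained in A_3 and must be all of S_3. The splitting field has degree |S_3| = 6 over Q, so [K : Q] = 6.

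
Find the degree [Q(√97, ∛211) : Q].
[Q(√97, ∛211) : Q] = 6

Let L = Q(√97, ∛211). Since Q(√97) ⊂ L and [Q(√97):Q] = 2, the tower law gives 2 | [L:Q]. Likewise Q(∛211) ⊂ L with [Q(∛211):Q] = 3 (because 211 is not a perfect cube), so 3 | [L:Q]. As gcd(2,3) = 1, [L:Q] is divisible by 6. Conversely L is generated over Q by √97 and ∛211, so [L:Q] ≤ 2·3 = 6. Therefore [Q(√97, ∛211) : Q] = 6.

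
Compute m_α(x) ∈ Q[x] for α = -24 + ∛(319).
m_α(x) = x^3 + 72x^2 + 1728x + 13505

Set β = α + 24 = ∛(319), so β^3 = 319. Then (α + 24)^3 - 319 = 0, i.e. α is a root of g(x) = (x + 24)^3 - 319 = x^3 + 72x^2 + 1728x + 13505. Since g(x) = h(x + 24) where h(x) = x^3 - 319, and h is irreducible over Q (because 319 is not a perfect cube, so h has no rational root, and a monic cubic with no rational root is irreducible), g is also irreducible (irreducibility is preserved under the substitution x → x + 24). Hence m_α(x) = x^3 + 72x^2 + 1728x + 13505.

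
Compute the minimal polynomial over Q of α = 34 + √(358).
m_α(x) = x^2 - 68x + 798

From α - 34 = √(358), squaring gives (α - 34)^2 = 358, i.e. α^2 - 68α + 1156 = 358, so α^2 - 68α + 798 = 0. The discriminant of x^2 - 68x + 798 is (-68)^2 - 4·(798) = 4624 - 3192 = 1432, and 4·(358) is not a perfect square in Q since 358 is squarefree and ≠ 1. Hence x^2 - 68x + 798 is irreducible over Q and is the minimal polynomial of α.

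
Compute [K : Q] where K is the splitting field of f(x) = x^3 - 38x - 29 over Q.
[K : Q] = 6

By the rational root test, any rational root of the monic integer polynomial f(x) = x^3 - 38x - 29 must be an integer dividing the constant term -29, i.e. one of ±{1, 29}. Evaluating: f(1) = -66, f(-1) = 8, f(29) = 23258, f(-29) = -23316; none is 0, so f has no rational root and is therefore irreducible over Q (a cubic with no linear factor over a field is irreducible). For an irreducible cubic, the Galois group is A_3 or S_3 according as the discriminant disc(f) = -4a^3 - 27b^2 = -4·(-38)^3 - 27·(-29)^2 = 196781 is or is not a square in Q. Here disc(f) = 196781 is not a perfect square in Q, so the Galois group of f over Q is not contained in A_3 and must be all of S_3. The splitting field has degree |S_3| = 6 over Q, so [K : Q] = 6.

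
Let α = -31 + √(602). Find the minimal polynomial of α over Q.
m_α(x) = x^2 + 62x + 359

From α + 31 = √(602), squaring gives (α + 31)^2 = 602, i.e. α^2 + 62α + 961 = 602, so α^2 + 62α + 359 = 0. The discriminant of x^2 + 62x + 359 is (62)^2 - 4·(359) = 3844 - 1436 = 2408, and 4·(602) is not a perfect square in Q since 602 is squarefree and ≠ 1. Hence x^2 + 62x + 359 is irreducible over Q and is the minimal polynomial of α.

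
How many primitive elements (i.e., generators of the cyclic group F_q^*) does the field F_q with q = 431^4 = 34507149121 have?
There are φ(34507149120) = 8928976896 primitive elements

F_q^* is cyclic of order q - 1 = 34507149120. A cyclic group of order m has exactly φ(m) generators. Here m = 34507149120 = 2^6 · 3^3 · 5 · 43 · 293 · 317, so the number of primitive elements is φ(34507149120) = 8928976896.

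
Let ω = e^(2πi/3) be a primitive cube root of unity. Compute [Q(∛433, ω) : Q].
[Q(∛433, ω) : Q] = 6

[Q(∛433):Q] = 3 (min poly x^3 - 433, irreducible since 433 is not a perfect cube). [Q(ω):Q] = 2 (min poly x^2 + x + 1). Since Q(∛433) ⊂ R and ω ∉ R, we have ω ∉ Q(∛433), so x^2 + x + 1 remains irreducible over Q(∛433) and [Q(∛433, ω) : Q(∛433)] = 2. By the tower law, [Q(∛433, ω) : Q] = 3 · 2 = 6. (In fact Q(∛433, ω) is the splitting field of x^3 - 433 over Q.)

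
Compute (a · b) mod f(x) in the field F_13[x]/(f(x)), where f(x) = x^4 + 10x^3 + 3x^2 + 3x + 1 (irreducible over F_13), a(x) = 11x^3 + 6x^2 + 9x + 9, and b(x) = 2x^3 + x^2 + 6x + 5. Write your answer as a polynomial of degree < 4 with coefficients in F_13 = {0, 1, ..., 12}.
a · b ≡ 8x^3 + 10x^2 + 8x + 1 (mod f(x))

Multiply in F_13[x]: a(x)·b(x) = (11x^3 + 6x^2 + 9x + 9)·(2x^3 + x^2 + 6x + 5) = 9x^6 + 10x^5 + 12x^4 + x^3 + 2x^2 + 8x + 6. This has degree ≥ 4, so divide by f(x) over F_13: 9x^6 + 10x^5 + 12x^4 + x^3 + 2x^2 + 8x + 6 = (9x^2 + 11x + 5)·(x^4 + 10x^3 + 3x^2 + 3x + 1) + (8x^3 + 10x^2 + 8x + 1). Hence a·b ≡ 8x^3 + 10x^2 + 8x + 1 (mod f). (F_13[x]/(f) is a field with 13^4 = 28561 elements since f is irreducible of degree 4.)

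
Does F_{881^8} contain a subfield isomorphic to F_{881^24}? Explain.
No: F_{881^24} is not a subfield of F_{881^8}

F_{p^m} embeds in F_{p^n} iff m | n. Here 24 ∤ 8 (since 8 = 0·24 + 8 with remainder 8 ≠ 0), so F_{881^24} is not a subfield of F_{881^8}. Equivalently: if it were, the tower law would give 24 = [F_{881^24}:F_881] dividing [F_{881^8}:F_881] = 8, contradiction.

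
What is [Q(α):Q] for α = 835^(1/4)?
[Q(α):Q] = 4

α is a root of x^4 - 835. By Eisenstein's criterion at the prime p = 5 (which divides the constant term 835 but p^2 = 25 does not, since 835 is squarefree), x^4 - 835 is irreducible over Q. Hence [Q(α):Q] = 4.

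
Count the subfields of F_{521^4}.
F_{521^4} has 3 subfields

The subfields of F_{p^n} are exactly the fields F_{p^d} for d | n (each is the fixed field of the unique index-d subgroup of Gal(F_{p^n}/F_p) ≅ Z/nZ). The divisors of n = 4 are {1, 2, 4}, giving 3 subfields: F_{521^1}, F_{521^2}, F_{521^4}.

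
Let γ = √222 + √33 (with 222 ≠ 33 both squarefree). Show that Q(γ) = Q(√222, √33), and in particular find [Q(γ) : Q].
[Q(γ) : Q] = 4 (equivalently, Q(γ) = Q(√222, √33))

Obviously Q(γ) ⊆ Q(√222, √33), and [Q(√222, √33):Q] = 4 (since 222, 33 are distinct squarefree integers > 1 with 7326 not a perfect square). To show equality we compute the minimal polynomial of γ. From γ = √222 + √33: γ^2 = 222 + 2√(7326) + 33 = 255 + 2√(7326), so γ^2 - 255 = 2√(7326); squaring, (γ^2 - 255)^2 = 4·7326, i.e. γ^4 - 510γ^2 + 65025 - 29304 = 0, i.e. γ^4 - 510γ^2 + 35721 = 0. So γ is a root of x^4 - 510x^2 + 35721. This polynomial is irreducible over Q: it has no rational root (each ±√222 ± √33 is irrational), and any factorization into two quadratics over Q would force √(7326) ∈ Q (pairing opposite roots) or √222, √33 ∈ Q (other pairings), all impossible. Hence [Q(γ):Q] = 4 = [Q(√222, √33):Q], so Q(γ) = Q(√222, √33).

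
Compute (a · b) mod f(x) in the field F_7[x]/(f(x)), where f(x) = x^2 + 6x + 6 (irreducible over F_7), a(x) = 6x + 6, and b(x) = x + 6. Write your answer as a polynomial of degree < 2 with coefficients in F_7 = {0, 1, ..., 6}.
a · b ≡ 6x (mod f(x))

Multiply in F_7[x]: a(x)·b(x) = (6x + 6)·(x + 6) = 6x^2 + 1. This has degree ≥ 2, so divide by f(x) over F_7: 6x^2 + 1 = (6)·(x^2 + 6x + 6) + (6x). Hence a·b ≡ 6x (mod f). (F_7[x]/(f) is a field with 7^2 = 49 elements since f is irreducible of degree 2.)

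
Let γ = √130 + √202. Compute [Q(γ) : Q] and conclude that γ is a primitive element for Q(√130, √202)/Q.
[Q(γ) : Q] = 4 (equivalently, Q(γ) = Q(√130, √202))

Obviously Q(γ) ⊆ Q(√130, √202), and [Q(√130, √202):Q] = 4 (since 130, 202 are distinct squarefree integers > 1 with 26260 not a perfect square). To show equality we compute the minimal polynomial of γ. From γ = √130 + √202: γ^2 = 130 + 2√(26260) + 202 = 332 + 2√(26260), so γ^2 - 332 = 2√(26260); squaring, (γ^2 - 332)^2 = 4·26260, i.e. γ^4 - 664γ^2 + 110224 - 105040 = 0, i.e. γ^4 - 664γ^2 + 5184 = 0. So γ is a root of x^4 - 664x^2 + 5184. This polynomial is irreducible over Q: it has no rational root (each ±√130 ± √202 is irrational), and any factorization into two quadratics over Q would force √(26260) ∈ Q (pairing opposite roots) or √130, √202 ∈ Q (other pairings), all impossible. Hence [Q(γ):Q] = 4 = [Q(√130, √202):Q], so Q(γ) = Q(√130, √202).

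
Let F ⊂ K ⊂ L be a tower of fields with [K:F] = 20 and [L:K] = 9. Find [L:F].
[L:F] = 180

The tower law says that for any tower of field extensions F ⊂ K ⊂ L with finite degrees, [L:F] = [L:K] · [K:F]. Here this gives [L:F] = 9 · 20 = 180.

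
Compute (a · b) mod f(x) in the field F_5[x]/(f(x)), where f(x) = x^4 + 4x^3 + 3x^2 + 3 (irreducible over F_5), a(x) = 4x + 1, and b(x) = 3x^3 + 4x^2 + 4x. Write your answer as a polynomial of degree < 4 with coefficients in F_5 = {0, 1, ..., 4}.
a · b ≡ x^3 + 4x^2 + 4x + 4 (mod f(x))

Multiply in F_5[x]: a(x)·b(x) = (4x + 1)·(3x^3 + 4x^2 + 4x) = 2x^4 + 4x^3 + 4x. This has degree ≥ 4, so divide by f(x) over F_5: 2x^4 + 4x^3 + 4x = (2)·(x^4 + 4x^3 + 3x^2 + 3) + (x^3 + 4x^2 + 4x + 4). Hence a·b ≡ x^3 + 4x^2 + 4x + 4 (mod f). (F_5[x]/(f) is a field with 5^4 = 625 elements since f is irreducible of degree 4.)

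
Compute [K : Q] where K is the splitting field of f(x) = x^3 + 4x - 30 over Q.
[K : Q] = 6

By the rational root test, any rational root of the monic integer polynomial f(x) = x^3 + 4x - 30 must be an integer dividing the constant term -30, i.e. one of ±{1, 2, 3, 5, 6, 10, 15, 30}. Evaluating: f(1) = -25, f(-1) = -35, f(2) = -14, f(-2) = -46, f(3) = 9, f(-3) = -69, f(5) = 115, f(-5) = -175, f(6) = 210, f(-6) = -270, f(10) = 1010, f(-10) = -1070, f(15) = 3405, f(-15) = -3465, f(30) = 27090, f(-30) = -27150; none is 0, so f has no rational root and is therefore irreducible over Q (a cubic with no linear factor over a field is irreducible). For an irreducible cubic, the Galois group is A_3 or S_3 according as the discriminant disc(f) = -4a^3 - 27b^2 = -4·(4)^3 - 27·(-30)^2 = -24556 is or is not a square in Q. Here disc(f) = -24556 is not a perfect square in Q, so the Galois group of f over Q is not contained in A_3 and must be all of S_3. The splitting field has degree |S_3| = 6 over Q, so [K : Q] = 6.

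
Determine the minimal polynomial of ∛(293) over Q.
m_α(x) = x^3 - 293

α satisfies α^3 = 293, so x^3 - 293 annihilates α. By the rational root test, a rational root p/q (in lowest terms) of x^3 - 293 would satisfy p^3 = 293 q^3, forcing q = 1 and p^3 = 293; but 293 is not a perfect cube, contradiction. A monic cubic over Q with no rational root is irreducible (any nontrivial factorization would include a linear factor). Hence x^3 - 293 is the minimal polynomial of α, and in particular [Q(α):Q] = 3.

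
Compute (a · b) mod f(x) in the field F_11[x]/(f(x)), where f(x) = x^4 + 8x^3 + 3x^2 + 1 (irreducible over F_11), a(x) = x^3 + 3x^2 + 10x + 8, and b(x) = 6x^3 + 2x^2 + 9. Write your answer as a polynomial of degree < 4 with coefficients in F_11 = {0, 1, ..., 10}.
a · b ≡ 9x^3 + 2x^2 + 8x + 9 (mod f(x))

Multiply in F_11[x]: a(x)·b(x) = (x^3 + 3x^2 + 10x + 8)·(6x^3 + 2x^2 + 9) = 6x^6 + 9x^5 + 10x^2 + 2x + 6. This has degree ≥ 4, so divide by f(x) over F_11: 6x^6 + 9x^5 + 10x^2 + 2x + 6 = (6x^2 + 5x + 8)·(x^4 + 8x^3 + 3x^2 + 1) + (9x^3 + 2x^2 + 8x + 9). Hence a·b ≡ 9x^3 + 2x^2 + 8x + 9 (mod f). (F_11[x]/(f) is a field with 11^4 = 14641 elements since f is irreducible of degree 4.)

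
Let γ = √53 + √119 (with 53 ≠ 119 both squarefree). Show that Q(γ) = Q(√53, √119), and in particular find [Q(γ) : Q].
[Q(γ) : Q] = 4 (equivalently, Q(γ) = Q(√53, √119))

Obviously Q(γ) ⊆ Q(√53, √119), and [Q(√53, √119):Q] = 4 (since 53, 119 are distinct squarefree integers > 1 with 6307 not a perfect square). To show equality we compute the minimal polynomial of γ. From γ = √53 + √119: γ^2 = 53 + 2√(6307) + 119 = 172 + 2√(6307), so γ^2 - 172 = 2√(6307); squaring, (γ^2 - 172)^2 = 4·6307, i.e. γ^4 - 344γ^2 + 29584 - 25228 = 0, i.e. γ^4 - 344γ^2 + 4356 = 0. So γ is a root of x^4 - 344x^2 + 4356. This polynomial is irreducible over Q: it has no rational root (each ±√53 ± √119 is irrational), and any factorization into two quadratics over Q would force √(6307) ∈ Q (pairing opposite roots) or √53, √119 ∈ Q (other pairings), all impossible. Hence [Q(γ):Q] = 4 = [Q(√53, √119):Q], so Q(γ) = Q(√53, √119).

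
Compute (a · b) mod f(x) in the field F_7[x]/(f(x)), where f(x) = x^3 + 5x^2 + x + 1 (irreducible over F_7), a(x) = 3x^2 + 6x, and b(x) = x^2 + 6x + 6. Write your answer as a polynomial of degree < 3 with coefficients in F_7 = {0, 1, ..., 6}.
a · b ≡ 6x^2 + 3x + 5 (mod f(x))

Multiply in F_7[x]: a(x)·b(x) = (3x^2 + 6x)·(x^2 + 6x + 6) = 3x^4 + 3x^3 + 5x^2 + x. This has degree ≥ 3, so divide by f(x) over F_7: 3x^4 + 3x^3 + 5x^2 + x = (3x + 2)·(x^3 + 5x^2 + x + 1) + (6x^2 + 3x + 5). Hence a·b ≡ 6x^2 + 3x + 5 (mod f). (F_7[x]/(f) is a field with 7^3 = 343 elements since f is irreducible of degree 3.)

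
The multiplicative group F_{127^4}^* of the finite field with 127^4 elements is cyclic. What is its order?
|F_{127^4}^*| = 260144640

F_{127^4} has 127^4 = 260144641 elements; its multiplicative group consists of all nonzero elements, so |F_{127^4}^*| = 260144641 - 1 = 260144640. (It is cyclic since any finite subgroup of the multiplicative group of a field is cyclic.)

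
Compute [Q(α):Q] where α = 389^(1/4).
[Q(α):Q] = 4

α is a root of x^4 - 389. By Eisenstein's criterion at the prime p = 389 (which divides the constant term 389 but p^2 = 151321 does not, since 389 is squarefree), x^4 - 389 is irreducible over Q. Hence [Q(α):Q] = 4.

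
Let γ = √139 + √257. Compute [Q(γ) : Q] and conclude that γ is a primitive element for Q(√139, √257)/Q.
[Q(γ) : Q] = 4 (equivalently, Q(γ) = Q(√139, √257))

Obviously Q(γ) ⊆ Q(√139, √257), and [Q(√139, √257):Q] = 4 (since 139, 257 are distinct squarefree integers > 1 with 35723 not a perfect square). To show equality we compute the minimal polynomial of γ. From γ = √139 + √257: γ^2 = 139 + 2√(35723) + 257 = 396 + 2√(35723), so γ^2 - 396 = 2√(35723); squaring, (γ^2 - 396)^2 = 4·35723, i.e. γ^4 - 792γ^2 + 156816 - 142892 = 0, i.e. γ^4 - 792γ^2 + 13924 = 0. So γ is a root of x^4 - 792x^2 + 13924. This polynomial is irreducible over Q: it has no rational root (each ±√139 ± √257 is irrational), and any factorization into two quadratics over Q would force √(35723) ∈ Q (pairing opposite roots) or √139, √257 ∈ Q (other pairings), all impossible. Hence [Q(γ):Q] = 4 = [Q(√139, √257):Q], so Q(γ) = Q(√139, √257).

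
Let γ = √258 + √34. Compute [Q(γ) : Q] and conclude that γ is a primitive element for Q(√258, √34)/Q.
[Q(γ) : Q] = 4 (equivalently, Q(γ) = Q(√258, √34))

Obviously Q(γ) ⊆ Q(√258, √34), and [Q(√258, √34):Q] = 4 (since 258, 34 are distinct squarefree integers > 1 with 8772 not a perfect square). To show equality we compute the minimal polynomial of γ. From γ = √258 + √34: γ^2 = 258 + 2√(8772) + 34 = 292 + 2√(8772), so γ^2 - 292 = 2√(8772); squaring, (γ^2 - 292)^2 = 4·8772, i.e. γ^4 - 584γ^2 + 85264 - 35088 = 0, i.e. γ^4 - 584γ^2 + 50176 = 0. So γ is a root of x^4 - 584x^2 + 50176. This polynomial is irreducible over Q: it has no rational root (each ±√258 ± √34 is irrational), and any factorization into two quadratics over Q would force √(8772) ∈ Q (pairing opposite roots) or √258, √34 ∈ Q (other pairings), all impossible. Hence [Q(γ):Q] = 4 = [Q(√258, √34):Q], so Q(γ) = Q(√258, √34).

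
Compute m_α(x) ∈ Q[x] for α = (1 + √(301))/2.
m_α(x) = x^2 - x - 75

From 2α - 1 = √(301), squaring gives (2α - 1)^2 = 301, i.e. 4α^2 - 4α + 1 = 301, so α^2 - α + (1 - 301)/4 = 0. Since 301 ≡ 1 (mod 4), (1 - 301)/4 = -75 ∈ Z. The polynomial x^2 - x - 75 has discriminant 1 - 4·(-75) = 301, which is not a perfect square in Q (d = 301 is squarefree and ≠ 1), so x^2 - x - 75 is irreducible over Q. It is the minimal polynomial of α.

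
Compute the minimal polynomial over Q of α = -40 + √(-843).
m_α(x) = x^2 + 80x + 2443

From α + 40 = √(-843), squaring gives (α + 40)^2 = -843, i.e. α^2 + 80α + 1600 = -843, so α^2 + 80α + 2443 = 0. The discriminant of x^2 + 80x + 2443 is (80)^2 - 4·(2443) = 6400 - 9772 = -3372, and 4·(-843) is not a perfect square in Q since -843 is squarefree and ≠ 1. Hence x^2 + 80x + 2443 is irreducible over Q and is the minimal polynomial of α.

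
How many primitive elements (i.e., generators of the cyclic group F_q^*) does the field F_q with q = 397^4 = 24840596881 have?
There are φ(24840596880) = 5991321600 primitive elements

F_q^* is cyclic of order q - 1 = 24840596880. A cyclic group of order m has exactly φ(m) generators. Here m = 24840596880 = 2^4 · 3^2 · 5 · 11 · 199 · 15761, so the number of primitive elements is φ(24840596880) = 5991321600.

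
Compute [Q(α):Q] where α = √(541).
[Q(α):Q] = 2

[Q(α):Q] equals the degree of the minimal polynomial of α. Here α^2 = 541 and x^2 - 541 is irreducible (d = 541 is squarefree, ≠ 1, hence not a square), so deg(m_α) = 2. Thus [Q(α):Q] = 2.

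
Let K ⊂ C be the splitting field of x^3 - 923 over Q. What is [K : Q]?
[K : Q] = 6

The roots of x^3 - 923 are ∛923, ω∛923, ω^2∛923 where ω = e^(2πi/3) is a primitive cube root of unity, so K = Q(∛923, ω). Now [Q(∛923):Q] = 3 (since 923 is not a perfect cube, x^3 - 923 is irreducible) and [Q(ω):Q] = 2. Both 2 and 3 divide [K:Q], and [K:Q] ≤ 3·2 = 6, so [K:Q] = 6. (Equivalently: Q(∛923) ⊂ R but ω ∉ R, so [K : Q(∛923)] = 2.)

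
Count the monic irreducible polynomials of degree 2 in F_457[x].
There are 104196 monic irreducible polynomials of degree 2 over F_457

Each element of F_{457^2} that lies in no proper subfield is a root of exactly one monic irreducible of degree 2 over F_457, and each such polynomial has 2 distinct roots in F_{457^2}. By Möbius inversion the count is N_457(2) = (1/2) Σ_{d|2} μ(2/d) · 457^d = (1/2)(μ(2)·457^1 + μ(1)·457^2) = 208392/2 = 104196.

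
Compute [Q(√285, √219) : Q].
[Q(√285, √219) : Q] = 4

[Q(√285):Q] = 2 (min poly x^2 - 285, irreducible since 285 is squarefree > 1). For the top step, suppose √219 ∈ Q(√285), say √219 = c + d√285 with c, d ∈ Q. Squaring: 219 = c^2 + 285d^2 + 2cd√285. Since √285 ∉ Q this forces 2cd = 0. If d = 0 then √219 = c ∈ Q, contradicting 219 squarefree > 1. If c = 0 then 219 = 285d^2, so 285·219 = (285d)^2 is a perfect square in Q — but 285·219 = 62415 is not a perfect square (since 285 and 219 are distinct squarefree integers). Contradiction. Hence √219 ∉ Q(√285), so x^2 - 219 stays irreducible over Q(√285) and [Q(√285, √219) : Q(√285)] = 2. By the tower law, [Q(√285, √219) : Q] = 2 · 2 = 4.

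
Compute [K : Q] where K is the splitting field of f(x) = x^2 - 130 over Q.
[K : Q] = 2

f(x) = x^2 - 130 factors as (x - √130)(x + √130). The splitting field is K = Q(√130). Since 130 is squarefree and > 1, it is not a perfect square, so x^2 - 130 is irreducible over Q and [Q(√130) : Q] = 2. Hence [K : Q] = 2.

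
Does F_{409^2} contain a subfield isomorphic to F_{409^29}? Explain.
No: F_{409^29} is not a subfield of F_{409^2}

F_{p^m} embeds in F_{p^n} iff m | n. Here 29 ∤ 2 (since 2 = 0·29 + 2 with remainder 2 ≠ 0), so F_{409^29} is not a subfield of F_{409^2}. Equivalently: if it were, the tower law would give 29 = [F_{409^29}:F_409] dividing [F_{409^2}:F_409] = 2, contradiction.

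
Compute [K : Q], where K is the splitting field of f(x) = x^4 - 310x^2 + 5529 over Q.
[K : Q] = 4

Solving the quadratic in x^2: x^2 = (310 ± √(310^2 - 4·5529))/2 = (310 ± √73984)/2 = (310 ± 272)/2, giving x^2 = 291 or x^2 = 19. So f(x) = (x^2 - 291)(x^2 - 19) and the roots of f are ±√291, ±√19. Hence the splitting field is K = Q(√291, √19). Since 291 and 19 are distinct squarefree integers > 1, their product 5529 is not a perfect square, so √19 ∉ Q(√291). By the tower law [K:Q] = [Q(√291,√19):Q(√291)] · [Q(√291):Q] = 2 · 2 = 4.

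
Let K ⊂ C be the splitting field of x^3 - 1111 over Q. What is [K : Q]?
[K : Q] = 6

The roots of x^3 - 1111 are ∛1111, ω∛1111, ω^2∛1111 where ω = e^(2πi/3) is a primitive cube root of unity, so K = Q(∛1111, ω). Now [Q(∛1111):Q] = 3 (since 1111 is not a perfect cube, x^3 - 1111 is irreducible) and [Q(ω):Q] = 2. Both 2 and 3 divide [K:Q], and [K:Q] ≤ 3·2 = 6, so [K:Q] = 6. (Equivalently: Q(∛1111) ⊂ R but ω ∉ R, so [K : Q(∛1111)] = 2.)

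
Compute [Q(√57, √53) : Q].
[Q(√57, √53) : Q] = 4

[Q(√57):Q] = 2 (min poly x^2 - 57, irreducible since 57 is squarefree > 1). For the top step, suppose √53 ∈ Q(√57), say √53 = c + d√57 with c, d ∈ Q. Squaring: 53 = c^2 + 57d^2 + 2cd√57. Since √57 ∉ Q this forces 2cd = 0. If d = 0 then √53 = c ∈ Q, contradicting 53 squarefree > 1. If c = 0 then 53 = 57d^2, so 57·53 = (57d)^2 is a perfect square in Q — but 57·53 = 3021 is not a perfect square (since 57 and 53 are distinct squarefree integers). Contradiction. Hence √53 ∉ Q(√57), so x^2 - 53 stays irreducible over Q(√57) and [Q(√57, √53) : Q(√57)] = 2. By the tower law, [Q(√57, √53) : Q] = 2 · 2 = 4.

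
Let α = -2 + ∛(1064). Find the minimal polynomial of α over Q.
m_α(x) = x^3 + 6x^2 + 12x - 1056

Set β = α + 2 = ∛(1064), so β^3 = 1064. Then (α + 2)^3 - 1064 = 0, i.e. α is a root of g(x) = (x + 2)^3 - 1064 = x^3 + 6x^2 + 12x - 1056. Since g(x) = h(x + 2) where h(x) = x^3 - 1064, and h is irreducible over Q (because 1064 is not a perfect cube, so h has no rational root, and a monic cubic with no rational root is irreducible), g is also irreducible (irreducibility is preserved under the substitution x → x + 2). Hence m_α(x) = x^3 + 6x^2 + 12x - 1056.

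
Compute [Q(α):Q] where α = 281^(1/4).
[Q(α):Q] = 4

α is a root of x^4 - 281. By Eisenstein's criterion at the prime p = 281 (which divides the constant term 281 but p^2 = 78961 does not, since 281 is squarefree), x^4 - 281 is irreducible over Q. Hence [Q(α):Q] = 4.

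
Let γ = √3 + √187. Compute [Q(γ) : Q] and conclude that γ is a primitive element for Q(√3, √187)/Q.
[Q(γ) : Q] = 4 (equivalently, Q(γ) = Q(√3, √187))

Obviously Q(γ) ⊆ Q(√3, √187), and [Q(√3, √187):Q] = 4 (since 3, 187 are distinct squarefree integers > 1 with 561 not a perfect square). To show equality we compute the minimal polynomial of γ. From γ = √3 + √187: γ^2 = 3 + 2√(561) + 187 = 190 + 2√(561), so γ^2 - 190 = 2√(561); squaring, (γ^2 - 190)^2 = 4·561, i.e. γ^4 - 380γ^2 + 36100 - 2244 = 0, i.e. γ^4 - 380γ^2 + 33856 = 0. So γ is a root of x^4 - 380x^2 + 33856. This polynomial is irreducible over Q: it has no rational root (each ±√3 ± √187 is irrational), and any factorization into two quadratics over Q would force √(561) ∈ Q (pairing opposite roots) or √3, √187 ∈ Q (other pairings), all impossible. Hence [Q(γ):Q] = 4 = [Q(√3, √187):Q], so Q(γ) = Q(√3, √187).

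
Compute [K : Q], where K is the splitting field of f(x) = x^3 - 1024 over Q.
[K : Q] = 6

The roots of x^3 - 1024 are ∛1024, ω∛1024, ω^2∛1024 where ω = e^(2πi/3) is a primitive cube root of unity, so K = Q(∛1024, ω). Now [Q(∛1024):Q] = 3 (since 1024 is not a perfect cube, x^3 - 1024 is irreducible) and [Q(ω):Q] = 2. Both 2 and 3 divide [K:Q], and [K:Q] ≤ 3·2 = 6, so [K:Q] = 6. (Equivalently: Q(∛1024) ⊂ R but ω ∉ R, so [K : Q(∛1024)] = 2.)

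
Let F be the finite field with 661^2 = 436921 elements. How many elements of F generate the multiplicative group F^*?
There are φ(436920) = 105600 primitive elements

F_q^* is cyclic of order q - 1 = 436920. A cyclic group of order m has exactly φ(m) generators. Here m = 436920 = 2^3 · 3 · 5 · 11 · 331, so the number of primitive elements is φ(436920) = 105600.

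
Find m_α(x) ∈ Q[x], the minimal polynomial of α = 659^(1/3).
m_α(x) = x^3 - 659

α satisfies α^3 = 659, so x^3 - 659 annihilates α. By the rational root test, a rational root p/q (in lowest terms) of x^3 - 659 would satisfy p^3 = 659 q^3, forcing q = 1 and p^3 = 659; but 659 is not a perfect cube, contradiction. A monic cubic over Q with no rational root is irreducible (any nontrivial factorization would include a linear factor). Hence x^3 - 659 is the minimal polynomial of α, and in particular [Q(α):Q] = 3.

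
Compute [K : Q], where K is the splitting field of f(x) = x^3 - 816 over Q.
[K : Q] = 6

The roots of x^3 - 816 are ∛816, ω∛816, ω^2∛816 where ω = e^(2πi/3) is a primitive cube root of unity, so K = Q(∛816, ω). Now [Q(∛816):Q] = 3 (since 816 is not a perfect cube, x^3 - 816 is irreducible) and [Q(ω):Q] = 2. Both 2 and 3 divide [K:Q], and [K:Q] ≤ 3·2 = 6, so [K:Q] = 6. (Equivalently: Q(∛816) ⊂ R but ω ∉ R, so [K : Q(∛816)] = 2.)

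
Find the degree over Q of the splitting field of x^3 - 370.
[K : Q] = 6

The roots of x^3 - 370 are ∛370, ω∛370, ω^2∛370 where ω = e^(2πi/3) is a primitive cube root of unity, so K = Q(∛370, ω). Now [Q(∛370):Q] = 3 (since 370 is not a perfect cube, x^3 - 370 is irreducible) and [Q(ω):Q] = 2. Both 2 and 3 divide [K:Q], and [K:Q] ≤ 3·2 = 6, so [K:Q] = 6. (Equivalently: Q(∛370) ⊂ R but ω ∉ R, so [K : Q(∛370)] = 2.)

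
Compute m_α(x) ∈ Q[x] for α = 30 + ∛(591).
m_α(x) = x^3 - 90x^2 + 2700x - 27591

Set β = α - 30 = ∛(591), so β^3 = 591. Then (α - 30)^3 - 591 = 0, i.e. α is a root of g(x) = (x - 30)^3 - 591 = x^3 - 90x^2 + 2700x - 27591. Since g(x) = h(x - 30) where h(x) = x^3 - 591, and h is irreducible over Q (because 591 is not a perfect cube, so h has no rational root, and a monic cubic with no rational root is irreducible), g is also irreducible (irreducibility is preserved under the substitution x → x - 30). Hence m_α(x) = x^3 - 90x^2 + 2700x - 27591.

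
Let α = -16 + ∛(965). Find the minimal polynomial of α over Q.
m_α(x) = x^3 + 48x^2 + 768x + 3131

Set β = α + 16 = ∛(965), so β^3 = 965. Then (α + 16)^3 - 965 = 0, i.e. α is a root of g(x) = (x + 16)^3 - 965 = x^3 + 48x^2 + 768x + 3131. Since g(x) = h(x + 16) where h(x) = x^3 - 965, and h is irreducible over Q (because 965 is not a perfect cube, so h has no rational root, and a monic cubic with no rational root is irreducible), g is also irreducible (irreducibility is preserved under the substitution x → x + 16). Hence m_α(x) = x^3 + 48x^2 + 768x + 3131.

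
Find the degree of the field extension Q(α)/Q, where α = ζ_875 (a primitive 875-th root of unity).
[Q(α):Q] = 600

The minimal polynomial of ζ_875 over Q is the 875-th cyclotomic polynomial Φ_875(x), which is irreducible over Q and has degree φ(875) = 600. Hence [Q(α):Q] = φ(875) = 600.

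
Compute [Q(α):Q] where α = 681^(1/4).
[Q(α):Q] = 4

α is a root of x^4 - 681. By Eisenstein's criterion at the prime p = 3 (which divides the constant term 681 but p^2 = 9 does not, since 681 is squarefree), x^4 - 681 is irreducible over Q. Hence [Q(α):Q] = 4.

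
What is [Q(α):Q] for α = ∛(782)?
[Q(α):Q] = 3

The minimal polynomial of α is x^3 - 782, irreducible over Q since 782 is not a perfect cube (so x^3 - 782 has no rational root). Hence [Q(α):Q] = deg(m_α) = 3.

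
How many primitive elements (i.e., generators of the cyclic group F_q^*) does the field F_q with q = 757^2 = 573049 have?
There are φ(573048) = 163296 primitive elements

F_q^* is cyclic of order q - 1 = 573048. A cyclic group of order m has exactly φ(m) generators. Here m = 573048 = 2^3 · 3^3 · 7 · 379, so the number of primitive elements is φ(573048) = 163296.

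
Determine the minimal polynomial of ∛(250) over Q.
m_α(x) = x^3 - 250

α satisfies α^3 = 250, so x^3 - 250 annihilates α. By the rational root test, a rational root p/q (in lowest terms) of x^3 - 250 would satisfy p^3 = 250 q^3, forcing q = 1 and p^3 = 250; but 250 is not a perfect cube, contradiction. A monic cubic over Q with no rational root is irreducible (any nontrivial factorization would include a linear factor). Hence x^3 - 250 is the minimal polynomial of α, and in particular [Q(α):Q] = 3.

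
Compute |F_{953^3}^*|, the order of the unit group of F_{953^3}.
|F_{953^3}^*| = 865523176

F_{953^3} has 953^3 = 865523177 elements; its multiplicative group consists of all nonzero elements, so |F_{953^3}^*| = 865523177 - 1 = 865523176. (It is cyclic since any finite subgroup of the multiplicative group of a field is cyclic.)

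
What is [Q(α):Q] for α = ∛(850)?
[Q(α):Q] = 3

The minimal polynomial of α is x^3 - 850, irreducible over Q since 850 is not a perfect cube (so x^3 - 850 has no rational root). Hence [Q(α):Q] = deg(m_α) = 3.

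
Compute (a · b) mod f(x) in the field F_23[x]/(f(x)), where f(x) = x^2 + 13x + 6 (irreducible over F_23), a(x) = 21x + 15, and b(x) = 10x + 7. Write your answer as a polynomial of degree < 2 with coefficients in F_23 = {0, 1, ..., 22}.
a · b ≡ 5x + 18 (mod f(x))

Multiply in F_23[x]: a(x)·b(x) = (21x + 15)·(10x + 7) = 3x^2 + 21x + 13. This has degree ≥ 2, so divide by f(x) over F_23: 3x^2 + 21x + 13 = (3)·(x^2 + 13x + 6) + (5x + 18). Hence a·b ≡ 5x + 18 (mod f). (F_23[x]/(f) is a field with 23^2 = 529 elements since f is irreducible of degree 2.)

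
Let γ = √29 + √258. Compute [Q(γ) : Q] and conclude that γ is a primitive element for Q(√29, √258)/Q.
[Q(γ) : Q] = 4 (equivalently, Q(γ) = Q(√29, √258))

Obviously Q(γ) ⊆ Q(√29, √258), and [Q(√29, √258):Q] = 4 (since 29, 258 are distinct squarefree integers > 1 with 7482 not a perfect square). To show equality we compute the minimal polynomial of γ. From γ = √29 + √258: γ^2 = 29 + 2√(7482) + 258 = 287 + 2√(7482), so γ^2 - 287 = 2√(7482); squaring, (γ^2 - 287)^2 = 4·7482, i.e. γ^4 - 574γ^2 + 82369 - 29928 = 0, i.e. γ^4 - 574γ^2 + 52441 = 0. So γ is a root of x^4 - 574x^2 + 52441. This polynomial is irreducible over Q: it has no rational root (each ±√29 ± √258 is irrational), and any factorization into two quadratics over Q would force √(7482) ∈ Q (pairing opposite roots) or √29, √258 ∈ Q (other pairings), all impossible. Hence [Q(γ):Q] = 4 = [Q(√29, √258):Q], so Q(γ) = Q(√29, √258).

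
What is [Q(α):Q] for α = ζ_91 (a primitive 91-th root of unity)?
[Q(α):Q] = 72

The minimal polynomial of ζ_91 over Q is the 91-th cyclotomic polynomial Φ_91(x), which is irreducible over Q and has degree φ(91) = 72. Hence [Q(α):Q] = φ(91) = 72.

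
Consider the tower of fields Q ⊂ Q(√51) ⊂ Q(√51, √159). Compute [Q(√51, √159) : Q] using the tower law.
[Q(√51, √159) : Q] = 4

[Q(√51):Q] = 2 (min poly x^2 - 51, irreducible since 51 is squarefree > 1). For the top step, suppose √159 ∈ Q(√51), say √159 = c + d√51 with c, d ∈ Q. Squaring: 159 = c^2 + 51d^2 + 2cd√51. Since √51 ∉ Q this forces 2cd = 0. If d = 0 then √159 = c ∈ Q, contradicting 159 squarefree > 1. If c = 0 then 159 = 51d^2, so 51·159 = (51d)^2 is a perfect square in Q — but 51·159 = 8109 is not a perfect square (since 51 and 159 are distinct squarefree integers). Contradiction. Hence √159 ∉ Q(√51), so x^2 - 159 stays irreducible over Q(√51) and [Q(√51, √159) : Q(√51)] = 2. By the tower law, [Q(√51, √159) : Q] = 2 · 2 = 4.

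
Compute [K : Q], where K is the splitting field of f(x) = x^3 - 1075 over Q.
[K : Q] = 6

The roots of x^3 - 1075 are ∛1075, ω∛1075, ω^2∛1075 where ω = e^(2πi/3) is a primitive cube root of unity, so K = Q(∛1075, ω). Now [Q(∛1075):Q] = 3 (since 1075 is not a perfect cube, x^3 - 1075 is irreducible) and [Q(ω):Q] = 2. Both 2 and 3 divide [K:Q], and [K:Q] ≤ 3·2 = 6, so [K:Q] = 6. (Equivalently: Q(∛1075) ⊂ R but ω ∉ R, so [K : Q(∛1075)] = 2.)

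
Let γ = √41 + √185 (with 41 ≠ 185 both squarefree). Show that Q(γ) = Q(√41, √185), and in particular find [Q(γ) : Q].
[Q(γ) : Q] = 4 (equivalently, Q(γ) = Q(√41, √185))

Obviously Q(γ) ⊆ Q(√41, √185), and [Q(√41, √185):Q] = 4 (since 41, 185 are distinct squarefree integers > 1 with 7585 not a perfect square). To show equality we compute the minimal polynomial of γ. From γ = √41 + √185: γ^2 = 41 + 2√(7585) + 185 = 226 + 2√(7585), so γ^2 - 226 = 2√(7585); squaring, (γ^2 - 226)^2 = 4·7585, i.e. γ^4 - 452γ^2 + 51076 - 30340 = 0, i.e. γ^4 - 452γ^2 + 20736 = 0. So γ is a root of x^4 - 452x^2 + 20736. This polynomial is irreducible over Q: it has no rational root (each ±√41 ± √185 is irrational), and any factorization into two quadratics over Q would force √(7585) ∈ Q (pairing opposite roots) or √41, √185 ∈ Q (other pairings), all impossible. Hence [Q(γ):Q] = 4 = [Q(√41, √185):Q], so Q(γ) = Q(√41, √185).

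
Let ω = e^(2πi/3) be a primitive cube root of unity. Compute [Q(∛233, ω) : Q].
[Q(∛233, ω) : Q] = 6

[Q(∛233):Q] = 3 (min poly x^3 - 233, irreducible since 233 is not a perfect cube). [Q(ω):Q] = 2 (min poly x^2 + x + 1). Since Q(∛233) ⊂ R and ω ∉ R, we have ω ∉ Q(∛233), so x^2 + x + 1 remains irreducible over Q(∛233) and [Q(∛233, ω) : Q(∛233)] = 2. By the tower law, [Q(∛233, ω) : Q] = 3 · 2 = 6. (In fact Q(∛233, ω) is the splitting field of x^3 - 233 over Q.)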